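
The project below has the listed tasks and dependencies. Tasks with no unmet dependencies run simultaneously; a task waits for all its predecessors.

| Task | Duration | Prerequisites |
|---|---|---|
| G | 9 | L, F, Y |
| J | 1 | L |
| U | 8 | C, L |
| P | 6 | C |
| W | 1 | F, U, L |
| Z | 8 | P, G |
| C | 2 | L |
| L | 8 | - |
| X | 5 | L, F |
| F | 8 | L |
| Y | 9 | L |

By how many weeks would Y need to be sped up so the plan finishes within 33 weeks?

1

Current finish: 34 weeks; target: 33.
Y is on every critical path, so each week cut from Y cuts the finish by one (this holds down to a finish of 33).
Need 34 − 33 = 1 week off Y → Y becomes 8 weeks, finish becomes 33.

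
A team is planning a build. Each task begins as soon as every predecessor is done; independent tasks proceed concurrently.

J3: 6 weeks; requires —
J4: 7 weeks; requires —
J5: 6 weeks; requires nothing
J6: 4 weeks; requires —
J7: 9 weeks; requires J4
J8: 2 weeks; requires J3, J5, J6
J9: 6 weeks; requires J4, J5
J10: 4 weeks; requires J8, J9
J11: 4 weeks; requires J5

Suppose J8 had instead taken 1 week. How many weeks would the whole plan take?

17

Critical path before the change: J4→J9→J10 = 7+6+4 = 17 giving 17 weeks.
The longest path through J8 is only 12 weeks, so J8 has float 5.
No other chain overtakes it, so the finish is 17 weeks.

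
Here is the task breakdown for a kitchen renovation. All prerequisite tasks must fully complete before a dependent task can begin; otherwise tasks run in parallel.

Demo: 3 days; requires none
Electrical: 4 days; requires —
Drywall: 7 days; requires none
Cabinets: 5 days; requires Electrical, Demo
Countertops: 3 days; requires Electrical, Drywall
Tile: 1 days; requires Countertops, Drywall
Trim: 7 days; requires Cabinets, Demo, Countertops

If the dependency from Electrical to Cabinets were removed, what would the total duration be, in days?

With the dependency in place, Drywall→Countertops→Trim = 7+3+7 = 17 sets the finish at 17 days.
Without Electrical→Cabinets, Cabinets's earliest start moves from 4 to 3.
New critical path: Drywall→Countertops→Trim = 7+3+7 = 17 ⇒ 17 days.

17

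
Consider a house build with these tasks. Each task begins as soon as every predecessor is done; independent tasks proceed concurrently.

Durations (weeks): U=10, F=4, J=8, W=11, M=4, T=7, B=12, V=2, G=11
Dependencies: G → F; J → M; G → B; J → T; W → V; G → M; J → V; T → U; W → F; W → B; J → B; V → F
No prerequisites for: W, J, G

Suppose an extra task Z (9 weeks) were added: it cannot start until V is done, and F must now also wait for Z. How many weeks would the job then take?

26

Originally the job takes 25 weeks.
With Z inserted, F now waits for max(V, W, G, Z).
New critical path: W→V→Z→F = 11+2+9+4 = 26 ⇒ 26 weeks.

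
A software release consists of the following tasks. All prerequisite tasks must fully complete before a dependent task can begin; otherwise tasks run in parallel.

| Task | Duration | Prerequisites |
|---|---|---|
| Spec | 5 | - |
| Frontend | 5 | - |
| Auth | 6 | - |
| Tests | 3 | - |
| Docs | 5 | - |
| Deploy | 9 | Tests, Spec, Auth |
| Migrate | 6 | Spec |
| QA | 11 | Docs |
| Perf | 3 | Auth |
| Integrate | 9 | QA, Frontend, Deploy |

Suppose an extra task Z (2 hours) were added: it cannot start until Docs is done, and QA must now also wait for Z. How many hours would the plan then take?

27

Originally the plan takes 25 hours.
With Z inserted, QA now waits for max(Docs, Z).
New critical path: Docs→Z→QA→Integrate = 5+2+11+9 = 27 ⇒ 27 hours.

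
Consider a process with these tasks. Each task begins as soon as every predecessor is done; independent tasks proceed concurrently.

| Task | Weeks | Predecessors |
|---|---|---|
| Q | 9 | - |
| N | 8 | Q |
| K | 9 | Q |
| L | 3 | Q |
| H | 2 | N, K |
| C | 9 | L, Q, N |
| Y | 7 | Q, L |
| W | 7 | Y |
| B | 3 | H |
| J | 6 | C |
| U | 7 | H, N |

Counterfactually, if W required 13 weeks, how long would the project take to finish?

32

As given, the longest chain is Q→N→C→J = 9+8+9+6 = 32, so the finish is 32 weeks.
The longest path through W is only 26 weeks, so W has float 6.
The critical path is still Q→N→C→J; finish is now 32 weeks.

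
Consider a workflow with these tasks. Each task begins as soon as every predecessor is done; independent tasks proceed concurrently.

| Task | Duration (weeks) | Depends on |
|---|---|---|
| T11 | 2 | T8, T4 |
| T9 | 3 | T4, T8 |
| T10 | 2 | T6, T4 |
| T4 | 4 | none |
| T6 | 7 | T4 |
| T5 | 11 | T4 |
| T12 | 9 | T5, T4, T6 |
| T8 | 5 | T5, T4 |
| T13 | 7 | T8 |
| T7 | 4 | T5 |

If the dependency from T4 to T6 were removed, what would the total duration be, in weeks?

Original critical path: T4→T5→T8→T13 = 4+11+5+7 = 27 ⇒ 27 weeks.
Without T4→T6, T6's earliest start moves from 4 to 0.
New critical path: T4→T5→T8→T13 = 4+11+5+7 = 27 ⇒ 27 weeks.

27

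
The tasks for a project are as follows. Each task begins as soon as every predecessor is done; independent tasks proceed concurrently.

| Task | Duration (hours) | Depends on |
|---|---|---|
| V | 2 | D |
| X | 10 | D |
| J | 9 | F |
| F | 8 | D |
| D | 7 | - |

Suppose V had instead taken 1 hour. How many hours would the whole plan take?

24

Actual critical path: D→F→J = 7+8+9 = 24 ⇒ 24 hours.
V has 15 hours of float (longest path through it is 9).
The critical path is still D→F→J; finish is now 24 hours.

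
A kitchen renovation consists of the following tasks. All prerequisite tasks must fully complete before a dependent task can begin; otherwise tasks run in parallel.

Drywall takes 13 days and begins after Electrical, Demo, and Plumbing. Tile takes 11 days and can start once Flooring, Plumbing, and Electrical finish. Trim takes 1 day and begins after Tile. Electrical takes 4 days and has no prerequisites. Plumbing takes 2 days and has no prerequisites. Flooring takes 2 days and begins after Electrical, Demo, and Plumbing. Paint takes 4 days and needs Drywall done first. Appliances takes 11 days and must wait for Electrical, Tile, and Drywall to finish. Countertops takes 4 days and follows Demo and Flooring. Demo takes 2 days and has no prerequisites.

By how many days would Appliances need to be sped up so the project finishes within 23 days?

Current finish: 28 days; target: 23.
Appliances is on every critical path, so each day cut from Appliances cuts the finish by one (this holds down to a finish of 21).
Need 28 − 23 = 5 days off Appliances → Appliances becomes 6 days, finish becomes 23.

5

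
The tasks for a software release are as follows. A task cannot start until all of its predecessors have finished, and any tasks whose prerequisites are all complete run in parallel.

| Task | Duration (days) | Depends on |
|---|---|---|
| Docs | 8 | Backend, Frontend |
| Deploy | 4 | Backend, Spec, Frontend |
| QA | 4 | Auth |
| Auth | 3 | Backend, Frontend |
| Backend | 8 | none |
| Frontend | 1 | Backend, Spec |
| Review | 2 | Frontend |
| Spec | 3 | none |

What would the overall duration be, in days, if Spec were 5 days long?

17

As given, the longest chain is Backend→Frontend→Docs = 8+1+8 = 17, so the finish is 17 days.
The longest path through Spec is only 12 days, so Spec has float 5.
No other chain overtakes it, so the finish is 17 days.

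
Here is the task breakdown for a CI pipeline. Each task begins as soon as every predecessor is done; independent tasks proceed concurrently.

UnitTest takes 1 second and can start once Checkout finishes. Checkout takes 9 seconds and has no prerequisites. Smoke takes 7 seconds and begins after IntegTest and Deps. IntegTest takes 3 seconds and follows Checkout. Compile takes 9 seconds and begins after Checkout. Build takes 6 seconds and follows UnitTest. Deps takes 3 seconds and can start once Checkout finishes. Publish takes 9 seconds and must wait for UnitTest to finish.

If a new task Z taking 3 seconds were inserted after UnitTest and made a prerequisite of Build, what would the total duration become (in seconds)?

19

Originally the CI pipeline takes 19 seconds.
With Z inserted, Build now waits for max(UnitTest, Z).
New critical path: Checkout→Deps→Smoke = 9+3+7 = 19 ⇒ 19 seconds.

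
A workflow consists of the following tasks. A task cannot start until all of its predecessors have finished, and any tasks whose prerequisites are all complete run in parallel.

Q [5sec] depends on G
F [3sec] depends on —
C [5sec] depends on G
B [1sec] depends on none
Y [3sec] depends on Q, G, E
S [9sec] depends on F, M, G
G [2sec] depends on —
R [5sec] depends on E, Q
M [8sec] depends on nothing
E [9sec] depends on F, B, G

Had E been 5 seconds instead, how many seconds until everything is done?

As given, the longest chain is F→E→R = 3+9+5 = 17, so the finish is 17 seconds.
E lies on that path, so at 5 seconds the path becomes 13 seconds.
New critical path: M→S = 8+9 = 17 ⇒ 17 seconds.

17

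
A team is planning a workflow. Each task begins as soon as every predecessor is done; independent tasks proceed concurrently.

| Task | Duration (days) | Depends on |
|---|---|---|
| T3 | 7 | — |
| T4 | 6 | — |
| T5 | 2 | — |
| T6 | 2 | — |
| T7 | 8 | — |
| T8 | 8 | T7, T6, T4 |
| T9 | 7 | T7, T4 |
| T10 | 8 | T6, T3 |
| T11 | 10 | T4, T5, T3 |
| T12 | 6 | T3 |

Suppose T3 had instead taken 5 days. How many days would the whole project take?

Baseline: T3→T11 = 7+10 = 17 → 17 days.
T3 lies on that path, so at 5 days the path becomes 15 days.
Now T4→T11 = 6+10 = 16 is longest, so the finish becomes 16 days.

16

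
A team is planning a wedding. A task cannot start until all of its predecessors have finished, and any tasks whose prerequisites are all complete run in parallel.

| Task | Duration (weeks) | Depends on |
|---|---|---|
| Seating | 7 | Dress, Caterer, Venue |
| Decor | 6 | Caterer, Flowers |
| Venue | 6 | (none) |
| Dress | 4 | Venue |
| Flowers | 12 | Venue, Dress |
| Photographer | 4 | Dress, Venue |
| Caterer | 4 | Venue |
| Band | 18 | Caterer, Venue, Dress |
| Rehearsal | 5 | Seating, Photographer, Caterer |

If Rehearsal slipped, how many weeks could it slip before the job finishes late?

Critical path: Venue→Caterer→Band = 6+4+18 = 28, so the finish is 28 weeks.
Rehearsal finishes as early as 22 and must finish by 28.
Slack of Rehearsal = 23 − 17 = 6 weeks.

6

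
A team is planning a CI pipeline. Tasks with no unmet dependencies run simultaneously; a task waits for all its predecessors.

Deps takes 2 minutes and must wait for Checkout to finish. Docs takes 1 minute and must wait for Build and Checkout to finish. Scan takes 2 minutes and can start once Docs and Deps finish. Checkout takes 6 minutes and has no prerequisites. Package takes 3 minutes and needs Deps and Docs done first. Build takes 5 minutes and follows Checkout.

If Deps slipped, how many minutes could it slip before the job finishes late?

The longest chain is Checkout→Build→Docs→Package = 6+5+1+3 = 15; overall finish 15 minutes.
Deps finishes as early as 8 and must finish by 12.
Slack of Deps = 10 − 6 = 4 minutes.

4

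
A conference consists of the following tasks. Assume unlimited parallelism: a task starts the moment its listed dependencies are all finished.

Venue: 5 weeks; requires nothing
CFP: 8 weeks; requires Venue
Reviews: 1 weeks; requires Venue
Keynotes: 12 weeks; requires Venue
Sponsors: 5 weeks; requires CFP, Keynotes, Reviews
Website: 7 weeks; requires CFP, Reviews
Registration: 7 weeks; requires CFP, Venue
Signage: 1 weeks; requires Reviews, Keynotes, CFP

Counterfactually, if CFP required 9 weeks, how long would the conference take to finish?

22

Actual critical path: Venue→Keynotes→Sponsors = 5+12+5 = 22 ⇒ 22 weeks.
CFP has 2 weeks of float (longest path through it is 20).
No other chain overtakes it, so the finish is 22 weeks.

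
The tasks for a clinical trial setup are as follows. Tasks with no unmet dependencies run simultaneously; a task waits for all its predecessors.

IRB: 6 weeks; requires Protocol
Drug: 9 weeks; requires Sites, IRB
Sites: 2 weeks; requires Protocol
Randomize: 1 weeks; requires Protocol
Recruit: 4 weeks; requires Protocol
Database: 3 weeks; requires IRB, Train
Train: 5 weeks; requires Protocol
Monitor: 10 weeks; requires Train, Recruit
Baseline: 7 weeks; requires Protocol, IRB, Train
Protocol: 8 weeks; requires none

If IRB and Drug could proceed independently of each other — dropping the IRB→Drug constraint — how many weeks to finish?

23

With the dependency in place, Protocol→IRB→Drug = 8+6+9 = 23 sets the finish at 23 weeks.
Without IRB→Drug, Drug's earliest start moves from 14 to 10.
After: Protocol→Train→Monitor = 8+5+10 = 23 → 23 weeks.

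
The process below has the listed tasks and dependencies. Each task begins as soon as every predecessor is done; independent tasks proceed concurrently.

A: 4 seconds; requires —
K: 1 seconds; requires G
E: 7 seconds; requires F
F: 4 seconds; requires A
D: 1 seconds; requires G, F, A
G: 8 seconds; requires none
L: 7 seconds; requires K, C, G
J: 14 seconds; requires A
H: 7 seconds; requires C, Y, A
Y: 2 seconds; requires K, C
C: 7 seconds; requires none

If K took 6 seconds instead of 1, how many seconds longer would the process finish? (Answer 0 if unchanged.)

Critical path before the change: G→K→Y→H = 8+1+2+7 = 18 giving 18 seconds.
K lies on that path, so at 6 seconds the path becomes 23 seconds.
That remains the longest chain; total 23 seconds.
Change in finish: 23 − 18 = +5 seconds.

5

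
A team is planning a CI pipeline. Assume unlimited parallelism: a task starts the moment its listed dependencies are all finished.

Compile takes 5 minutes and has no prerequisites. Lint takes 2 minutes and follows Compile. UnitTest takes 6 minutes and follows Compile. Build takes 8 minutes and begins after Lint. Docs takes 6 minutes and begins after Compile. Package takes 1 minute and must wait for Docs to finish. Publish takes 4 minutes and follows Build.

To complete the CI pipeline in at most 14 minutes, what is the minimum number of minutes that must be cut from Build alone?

Current finish: 19 minutes; target: 14.
Build is on every critical path, so each minute cut from Build cuts the finish by one (this holds down to a finish of 12).
Need 19 − 14 = 5 minutes off Build → Build becomes 3 minutes, finish becomes 14.

5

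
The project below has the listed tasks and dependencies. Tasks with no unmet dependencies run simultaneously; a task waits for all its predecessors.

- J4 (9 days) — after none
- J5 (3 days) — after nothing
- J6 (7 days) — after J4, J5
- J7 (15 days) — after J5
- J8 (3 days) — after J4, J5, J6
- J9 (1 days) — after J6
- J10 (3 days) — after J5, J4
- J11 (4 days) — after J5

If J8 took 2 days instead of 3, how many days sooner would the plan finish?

1

Baseline: J4→J6→J8 = 9+7+3 = 19 → 19 days.
J8 lies on that path, so at 2 days the path becomes 18 days.
No other chain overtakes it, so the finish is 18 days.
Change in finish: 18 − 19 = -1 days.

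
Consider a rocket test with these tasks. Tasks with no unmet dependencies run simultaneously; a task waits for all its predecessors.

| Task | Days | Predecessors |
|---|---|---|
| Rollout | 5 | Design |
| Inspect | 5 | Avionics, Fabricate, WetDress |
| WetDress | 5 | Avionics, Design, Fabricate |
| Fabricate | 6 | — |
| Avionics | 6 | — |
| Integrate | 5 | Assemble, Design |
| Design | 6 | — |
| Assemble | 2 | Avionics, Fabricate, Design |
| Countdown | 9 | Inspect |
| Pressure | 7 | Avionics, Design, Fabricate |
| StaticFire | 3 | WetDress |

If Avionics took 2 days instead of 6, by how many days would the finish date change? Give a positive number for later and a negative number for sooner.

Actual critical path: Avionics→WetDress→Inspect→Countdown = 6+5+5+9 = 25 ⇒ 25 days.
Avionics lies on that path, so at 2 days the path becomes 21 days.
The binding chain switches to Design→WetDress→Inspect→Countdown = 6+5+5+9 = 25; finish 25 days.
Change in finish: 25 − 25 = +0 days.

0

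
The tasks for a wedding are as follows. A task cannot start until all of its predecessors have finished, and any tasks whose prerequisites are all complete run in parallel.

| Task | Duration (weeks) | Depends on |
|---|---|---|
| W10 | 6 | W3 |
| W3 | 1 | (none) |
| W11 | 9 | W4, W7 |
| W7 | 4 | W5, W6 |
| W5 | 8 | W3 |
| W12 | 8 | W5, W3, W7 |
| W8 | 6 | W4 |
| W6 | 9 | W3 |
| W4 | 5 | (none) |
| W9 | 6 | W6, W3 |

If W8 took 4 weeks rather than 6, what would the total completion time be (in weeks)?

23

Baseline: W3→W6→W7→W11 = 1+9+4+9 = 23 → 23 weeks.
W8 has 12 weeks of float (longest path through it is 11).
That remains the longest chain; total 23 weeks.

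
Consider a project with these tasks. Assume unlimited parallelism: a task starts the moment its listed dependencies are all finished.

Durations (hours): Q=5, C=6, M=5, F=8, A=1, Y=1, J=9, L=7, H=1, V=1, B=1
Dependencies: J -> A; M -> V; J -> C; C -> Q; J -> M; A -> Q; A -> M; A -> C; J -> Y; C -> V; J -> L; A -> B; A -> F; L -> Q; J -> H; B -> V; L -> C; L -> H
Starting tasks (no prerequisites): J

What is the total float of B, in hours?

15

Critical path: J→L→C→Q = 9+7+6+5 = 27, so the finish is 27 hours.
Longest path through B: 12 hours (earliest finish 11, latest finish 26).
Slack of B = 25 − 10 = 15 hours.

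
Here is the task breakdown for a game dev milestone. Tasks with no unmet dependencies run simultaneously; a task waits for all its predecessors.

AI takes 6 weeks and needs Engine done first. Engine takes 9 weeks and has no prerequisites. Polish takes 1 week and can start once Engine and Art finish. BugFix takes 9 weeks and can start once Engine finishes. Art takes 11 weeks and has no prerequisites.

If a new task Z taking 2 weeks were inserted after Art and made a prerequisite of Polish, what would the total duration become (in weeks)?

Originally the game dev milestone takes 18 weeks.
With Z inserted, Polish now waits for max(Engine, Art, Z).
New critical path: Engine→BugFix = 9+9 = 18 ⇒ 18 weeks.

18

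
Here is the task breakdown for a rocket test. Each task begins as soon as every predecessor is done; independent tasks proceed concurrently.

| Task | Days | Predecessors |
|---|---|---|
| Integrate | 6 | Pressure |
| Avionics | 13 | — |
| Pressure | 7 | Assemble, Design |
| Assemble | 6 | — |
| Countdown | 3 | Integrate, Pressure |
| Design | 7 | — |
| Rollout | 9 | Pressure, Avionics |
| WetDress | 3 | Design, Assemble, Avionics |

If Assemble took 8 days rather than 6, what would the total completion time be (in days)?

24

Actual critical path: Design→Pressure→Integrate→Countdown = 7+7+6+3 = 23 ⇒ 23 days.
Assemble is off the critical path — its longest chain is 22 days, giving 1 of slack.
The binding chain switches to Assemble→Pressure→Integrate→Countdown = 8+7+6+3 = 24; finish 24 days.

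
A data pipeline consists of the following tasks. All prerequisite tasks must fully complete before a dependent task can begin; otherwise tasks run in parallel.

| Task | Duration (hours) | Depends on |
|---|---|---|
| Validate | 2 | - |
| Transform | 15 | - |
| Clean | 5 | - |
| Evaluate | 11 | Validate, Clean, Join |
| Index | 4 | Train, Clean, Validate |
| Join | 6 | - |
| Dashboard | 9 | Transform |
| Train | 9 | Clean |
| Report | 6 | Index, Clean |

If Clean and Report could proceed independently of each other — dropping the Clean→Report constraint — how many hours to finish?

Original critical path: Clean→Train→Index→Report = 5+9+4+6 = 24 ⇒ 24 hours.
Dropping Clean→Report doesn't change Report's earliest start (18); another predecessor still binds.
After: Clean→Train→Index→Report = 5+9+4+6 = 24 → 24 hours.

24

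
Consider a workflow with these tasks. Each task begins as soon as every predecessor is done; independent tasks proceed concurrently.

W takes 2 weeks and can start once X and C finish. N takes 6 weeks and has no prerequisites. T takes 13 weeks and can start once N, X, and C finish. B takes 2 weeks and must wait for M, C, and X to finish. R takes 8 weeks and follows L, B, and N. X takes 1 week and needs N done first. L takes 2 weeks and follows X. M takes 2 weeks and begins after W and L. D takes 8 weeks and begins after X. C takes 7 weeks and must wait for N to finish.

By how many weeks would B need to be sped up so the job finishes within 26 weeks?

Current finish: 27 weeks; target: 26.
B is on every critical path, so each week cut from B cuts the finish by one (this holds down to a finish of 26).
Need 27 − 26 = 1 week off B → B becomes 1 week, finish becomes 26.

1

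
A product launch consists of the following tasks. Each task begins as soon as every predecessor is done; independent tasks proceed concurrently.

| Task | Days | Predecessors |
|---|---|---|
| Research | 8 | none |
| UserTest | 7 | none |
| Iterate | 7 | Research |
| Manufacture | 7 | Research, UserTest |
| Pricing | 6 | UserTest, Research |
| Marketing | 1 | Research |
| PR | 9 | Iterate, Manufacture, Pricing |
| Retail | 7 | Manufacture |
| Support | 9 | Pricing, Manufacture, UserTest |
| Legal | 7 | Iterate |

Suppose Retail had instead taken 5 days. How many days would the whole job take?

Actual critical path: Research→Iterate→PR = 8+7+9 = 24 ⇒ 24 days.
The longest path through Retail is only 22 days, so Retail has float 2.
That remains the longest chain; total 24 days.

24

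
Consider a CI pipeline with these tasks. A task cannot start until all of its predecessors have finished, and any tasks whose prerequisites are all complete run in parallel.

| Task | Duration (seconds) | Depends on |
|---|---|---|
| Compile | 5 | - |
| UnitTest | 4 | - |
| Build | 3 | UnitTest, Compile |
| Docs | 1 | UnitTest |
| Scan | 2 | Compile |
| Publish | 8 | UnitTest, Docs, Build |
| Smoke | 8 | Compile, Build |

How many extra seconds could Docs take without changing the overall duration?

3

The longest chain is Compile→Build→Publish = 5+3+8 = 16; overall finish 16 seconds.
Longest path through Docs: 13 seconds (earliest finish 5, latest finish 8).
Float = 16 − 13 = 3.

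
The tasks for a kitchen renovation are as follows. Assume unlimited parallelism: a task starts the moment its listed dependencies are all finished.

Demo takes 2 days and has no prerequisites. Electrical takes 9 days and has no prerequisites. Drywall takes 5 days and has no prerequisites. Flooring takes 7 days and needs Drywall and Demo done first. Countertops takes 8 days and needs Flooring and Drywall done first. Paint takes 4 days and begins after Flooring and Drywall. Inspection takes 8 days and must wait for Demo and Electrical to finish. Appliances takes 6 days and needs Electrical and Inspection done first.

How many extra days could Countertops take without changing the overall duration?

3

The longest chain is Electrical→Inspection→Appliances = 9+8+6 = 23; overall finish 23 days.
Longest path through Countertops: 20 days (earliest finish 20, latest finish 23).
So Countertops can slip 23 − 20 = 3 days.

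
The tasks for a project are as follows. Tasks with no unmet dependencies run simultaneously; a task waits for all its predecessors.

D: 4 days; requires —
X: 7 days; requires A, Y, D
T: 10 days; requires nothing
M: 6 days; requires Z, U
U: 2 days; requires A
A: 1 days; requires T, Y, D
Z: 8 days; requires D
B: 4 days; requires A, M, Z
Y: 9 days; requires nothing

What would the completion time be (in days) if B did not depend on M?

With the dependency in place, T→A→U→M→B = 10+1+2+6+4 = 23 sets the finish at 23 days.
Without M→B, B's earliest start moves from 19 to 12.
The longest chain is now T→A→U→M = 10+1+2+6 = 19, so the plan takes 19 days.

19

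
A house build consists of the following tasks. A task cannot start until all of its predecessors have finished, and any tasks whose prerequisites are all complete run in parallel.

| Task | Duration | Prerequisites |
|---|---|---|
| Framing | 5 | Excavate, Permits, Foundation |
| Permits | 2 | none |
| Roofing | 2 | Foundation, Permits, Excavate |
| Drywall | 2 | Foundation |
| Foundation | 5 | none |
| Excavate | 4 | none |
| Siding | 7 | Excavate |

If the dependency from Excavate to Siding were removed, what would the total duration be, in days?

10

Before: longest chain Excavate→Siding = 4+7 = 11, finish 11.
Without Excavate→Siding, Siding's earliest start moves from 4 to 0.
New critical path: Foundation→Framing = 5+5 = 10 ⇒ 10 days.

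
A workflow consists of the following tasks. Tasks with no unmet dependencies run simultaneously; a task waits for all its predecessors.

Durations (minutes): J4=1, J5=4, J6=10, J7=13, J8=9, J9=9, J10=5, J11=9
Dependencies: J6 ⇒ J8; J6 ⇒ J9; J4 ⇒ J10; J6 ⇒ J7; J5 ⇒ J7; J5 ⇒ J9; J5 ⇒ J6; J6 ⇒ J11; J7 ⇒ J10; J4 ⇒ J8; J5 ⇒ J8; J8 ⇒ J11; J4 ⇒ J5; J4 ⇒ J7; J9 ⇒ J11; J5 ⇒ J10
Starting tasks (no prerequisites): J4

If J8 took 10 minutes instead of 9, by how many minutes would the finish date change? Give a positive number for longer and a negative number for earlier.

As given, the longest chain is J4→J5→J6→J8→J11 = 1+4+10+9+9 = 33, so the finish is 33 minutes.
J8 lies on that path, so at 10 minutes the path becomes 34 minutes.
The critical path is still J4→J5→J6→J8→J11; finish is now 34 minutes.
Change in finish: 34 − 33 = +1 minutes.

1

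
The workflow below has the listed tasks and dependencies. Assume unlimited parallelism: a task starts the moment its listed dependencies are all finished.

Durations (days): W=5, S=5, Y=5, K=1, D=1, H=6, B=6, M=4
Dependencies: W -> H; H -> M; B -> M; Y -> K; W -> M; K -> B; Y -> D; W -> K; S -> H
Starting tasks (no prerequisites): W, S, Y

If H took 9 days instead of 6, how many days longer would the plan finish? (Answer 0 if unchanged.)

2

As given, the longest chain is W→K→B→M = 5+1+6+4 = 16, so the finish is 16 days.
H is off the critical path — its longest chain is 15 days, giving 1 of slack.
The binding chain switches to W→H→M = 5+9+4 = 18; finish 18 days.
Change in finish: 18 − 16 = +2 days.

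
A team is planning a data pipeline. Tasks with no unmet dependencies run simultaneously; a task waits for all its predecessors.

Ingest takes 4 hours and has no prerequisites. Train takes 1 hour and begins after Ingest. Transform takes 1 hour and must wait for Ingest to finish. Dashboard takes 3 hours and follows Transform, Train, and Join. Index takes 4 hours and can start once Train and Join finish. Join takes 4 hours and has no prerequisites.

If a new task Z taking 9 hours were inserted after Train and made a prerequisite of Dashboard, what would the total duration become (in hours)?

Originally the schedule takes 9 hours.
With Z inserted, Dashboard now waits for max(Transform, Train, Join, Z).
New critical path: Ingest→Train→Z→Dashboard = 4+1+9+3 = 17 ⇒ 17 hours.

17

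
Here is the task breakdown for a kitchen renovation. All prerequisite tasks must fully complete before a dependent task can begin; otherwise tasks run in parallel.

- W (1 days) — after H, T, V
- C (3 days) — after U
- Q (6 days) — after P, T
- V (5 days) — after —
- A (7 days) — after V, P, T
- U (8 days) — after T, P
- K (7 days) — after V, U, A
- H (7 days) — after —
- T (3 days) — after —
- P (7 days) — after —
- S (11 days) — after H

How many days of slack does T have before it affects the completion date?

4

P→U→K = 7+8+7 = 22 sets the makespan at 22 days.
T finishes as early as 3 and must finish by 7.
Float = 22 − 18 = 4.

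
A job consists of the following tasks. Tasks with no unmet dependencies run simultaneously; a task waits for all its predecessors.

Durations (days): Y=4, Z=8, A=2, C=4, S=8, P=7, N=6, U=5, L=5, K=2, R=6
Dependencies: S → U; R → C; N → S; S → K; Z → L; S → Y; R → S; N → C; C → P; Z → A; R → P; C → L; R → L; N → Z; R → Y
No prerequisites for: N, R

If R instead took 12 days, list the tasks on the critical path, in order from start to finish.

R, S, U

The binding path is R→S→U = 6+8+5 = 19; finish at 19 days.
R is on the critical path; changing it to 12 makes that path 25 days.
That remains the longest chain; total 25 days.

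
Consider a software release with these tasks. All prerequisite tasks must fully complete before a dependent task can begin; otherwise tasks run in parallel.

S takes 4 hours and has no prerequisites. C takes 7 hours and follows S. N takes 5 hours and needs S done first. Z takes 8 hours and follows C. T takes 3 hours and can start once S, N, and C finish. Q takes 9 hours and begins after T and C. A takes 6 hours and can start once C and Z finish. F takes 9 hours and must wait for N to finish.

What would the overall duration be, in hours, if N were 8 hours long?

25

Critical path before the change: S→C→Z→A = 4+7+8+6 = 25 giving 25 hours.
The longest path through N is only 21 hours, so N has float 4.
No other chain overtakes it, so the finish is 25 hours.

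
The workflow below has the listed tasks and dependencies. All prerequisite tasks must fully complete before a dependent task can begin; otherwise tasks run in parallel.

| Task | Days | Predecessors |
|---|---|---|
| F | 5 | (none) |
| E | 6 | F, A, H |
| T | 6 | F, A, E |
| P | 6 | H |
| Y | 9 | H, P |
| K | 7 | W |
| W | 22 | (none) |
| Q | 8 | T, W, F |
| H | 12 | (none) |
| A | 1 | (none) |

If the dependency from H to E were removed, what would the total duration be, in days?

Before: longest chain H→E→T→Q = 12+6+6+8 = 32, finish 32.
Without H→E, E's earliest start moves from 12 to 5.
The longest chain is now W→Q = 22+8 = 30, so the project takes 30 days.

30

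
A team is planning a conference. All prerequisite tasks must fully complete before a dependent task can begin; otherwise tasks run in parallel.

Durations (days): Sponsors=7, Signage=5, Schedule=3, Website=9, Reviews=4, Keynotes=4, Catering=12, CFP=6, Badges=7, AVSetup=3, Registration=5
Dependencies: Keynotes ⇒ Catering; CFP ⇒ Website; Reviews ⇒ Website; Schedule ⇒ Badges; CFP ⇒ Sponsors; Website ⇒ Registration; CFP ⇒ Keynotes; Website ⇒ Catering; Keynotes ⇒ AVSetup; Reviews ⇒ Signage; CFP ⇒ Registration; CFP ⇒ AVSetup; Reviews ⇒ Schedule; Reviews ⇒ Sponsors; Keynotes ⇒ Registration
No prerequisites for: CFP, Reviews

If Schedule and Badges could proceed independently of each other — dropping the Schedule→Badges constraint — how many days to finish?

Before: longest chain CFP→Website→Catering = 6+9+12 = 27, finish 27.
Without Schedule→Badges, Badges's earliest start moves from 7 to 0.
After: CFP→Website→Catering = 6+9+12 = 27 → 27 days.

27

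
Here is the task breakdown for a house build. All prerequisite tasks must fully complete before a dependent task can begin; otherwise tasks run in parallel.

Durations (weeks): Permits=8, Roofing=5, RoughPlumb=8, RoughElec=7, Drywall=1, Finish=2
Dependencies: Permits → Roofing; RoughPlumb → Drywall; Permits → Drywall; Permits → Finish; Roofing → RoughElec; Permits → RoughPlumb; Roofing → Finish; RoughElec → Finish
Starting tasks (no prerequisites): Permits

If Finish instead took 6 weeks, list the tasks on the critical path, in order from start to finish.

As given, the longest chain is Permits→Roofing→RoughElec→Finish = 8+5+7+2 = 22, so the finish is 22 weeks.
Finish is on the critical path; changing it to 6 makes that path 26 weeks.
The critical path is still Permits→Roofing→RoughElec→Finish; finish is now 26 weeks.

Permits, Roofing, RoughElec, Finish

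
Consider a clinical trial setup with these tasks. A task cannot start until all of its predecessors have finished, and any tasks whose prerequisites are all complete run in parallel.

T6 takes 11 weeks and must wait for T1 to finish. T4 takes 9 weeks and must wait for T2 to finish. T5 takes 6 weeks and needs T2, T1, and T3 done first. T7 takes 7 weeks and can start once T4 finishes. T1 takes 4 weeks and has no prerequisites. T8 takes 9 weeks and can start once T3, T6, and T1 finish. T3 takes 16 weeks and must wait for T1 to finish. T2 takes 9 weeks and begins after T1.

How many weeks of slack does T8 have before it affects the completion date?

Critical path: T1→T2→T4→T7 = 4+9+9+7 = 29, so the finish is 29 weeks.
The longest chain containing T8 totals 29 weeks.
Float = 29 − 29 = 0.

0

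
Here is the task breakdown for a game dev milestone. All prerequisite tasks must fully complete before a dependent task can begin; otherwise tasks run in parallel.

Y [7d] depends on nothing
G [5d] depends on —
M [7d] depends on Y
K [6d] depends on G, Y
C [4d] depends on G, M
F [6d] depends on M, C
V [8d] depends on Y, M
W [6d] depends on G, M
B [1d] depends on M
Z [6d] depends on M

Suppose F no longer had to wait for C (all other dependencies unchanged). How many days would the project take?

22

Original critical path: Y→M→C→F = 7+7+4+6 = 24 ⇒ 24 days.
Without C→F, F's earliest start moves from 18 to 14.
After: Y→M→V = 7+7+8 = 22 → 22 days.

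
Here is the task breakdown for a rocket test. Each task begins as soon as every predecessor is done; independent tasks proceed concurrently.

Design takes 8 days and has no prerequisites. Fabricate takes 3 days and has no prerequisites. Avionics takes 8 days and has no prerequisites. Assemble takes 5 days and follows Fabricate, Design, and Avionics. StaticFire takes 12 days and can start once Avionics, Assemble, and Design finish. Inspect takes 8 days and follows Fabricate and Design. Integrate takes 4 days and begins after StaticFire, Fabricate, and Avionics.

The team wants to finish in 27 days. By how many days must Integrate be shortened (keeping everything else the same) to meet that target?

2

Current finish: 29 days; target: 27.
Integrate is on every critical path, so each day cut from Integrate cuts the finish by one (this holds down to a finish of 26).
Need 29 − 27 = 2 days off Integrate → Integrate becomes 2 days, finish becomes 27.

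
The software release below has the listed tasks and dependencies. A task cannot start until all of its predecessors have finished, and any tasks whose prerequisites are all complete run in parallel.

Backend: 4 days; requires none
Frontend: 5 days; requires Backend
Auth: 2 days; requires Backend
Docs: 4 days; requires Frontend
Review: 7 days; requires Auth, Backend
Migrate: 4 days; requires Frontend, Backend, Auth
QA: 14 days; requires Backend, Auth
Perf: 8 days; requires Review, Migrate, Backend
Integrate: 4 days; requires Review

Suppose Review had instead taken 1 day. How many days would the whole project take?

Critical path before the change: Backend→Auth→Review→Perf = 4+2+7+8 = 21 giving 21 days.
Review is on the critical path; changing it to 1 makes that path 15 days.
Now Backend→Frontend→Migrate→Perf = 4+5+4+8 = 21 is longest, so the finish becomes 21 days.

21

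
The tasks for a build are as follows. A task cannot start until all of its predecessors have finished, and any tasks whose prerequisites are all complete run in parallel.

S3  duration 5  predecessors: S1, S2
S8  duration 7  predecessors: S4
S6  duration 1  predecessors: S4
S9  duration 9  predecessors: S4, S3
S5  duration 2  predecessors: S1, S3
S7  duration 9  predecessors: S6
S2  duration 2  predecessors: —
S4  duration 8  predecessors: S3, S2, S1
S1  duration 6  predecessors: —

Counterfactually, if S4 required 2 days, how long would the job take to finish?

23

Critical path before the change: S1→S3→S4→S6→S7 = 6+5+8+1+9 = 29 giving 29 days.
Since S4 is critical, the -6 change carries straight to that chain (now 23 days).
No other chain overtakes it, so the finish is 23 days.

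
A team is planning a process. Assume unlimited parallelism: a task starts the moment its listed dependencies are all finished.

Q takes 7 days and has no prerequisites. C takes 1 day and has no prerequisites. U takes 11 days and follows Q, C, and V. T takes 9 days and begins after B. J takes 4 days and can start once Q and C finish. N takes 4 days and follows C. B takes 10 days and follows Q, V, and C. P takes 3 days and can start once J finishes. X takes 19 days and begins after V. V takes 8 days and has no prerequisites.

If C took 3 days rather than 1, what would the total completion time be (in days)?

27

The binding path is V→B→T = 8+10+9 = 27; finish at 27 days.
C is off the critical path — its longest chain is 20 days, giving 7 of slack.
No other chain overtakes it, so the finish is 27 days.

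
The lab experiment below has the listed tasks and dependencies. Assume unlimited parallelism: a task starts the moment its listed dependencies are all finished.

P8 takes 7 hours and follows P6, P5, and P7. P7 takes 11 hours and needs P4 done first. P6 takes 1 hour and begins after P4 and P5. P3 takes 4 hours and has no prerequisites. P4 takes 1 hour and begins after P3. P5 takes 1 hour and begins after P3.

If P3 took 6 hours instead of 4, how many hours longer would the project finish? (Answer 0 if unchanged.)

2

The binding path is P3→P4→P7→P8 = 4+1+11+7 = 23; finish at 23 hours.
Since P3 is critical, the +2 change carries straight to that chain (now 25 hours).
No other chain overtakes it, so the finish is 25 hours.
Change in finish: 25 − 23 = +2 hours.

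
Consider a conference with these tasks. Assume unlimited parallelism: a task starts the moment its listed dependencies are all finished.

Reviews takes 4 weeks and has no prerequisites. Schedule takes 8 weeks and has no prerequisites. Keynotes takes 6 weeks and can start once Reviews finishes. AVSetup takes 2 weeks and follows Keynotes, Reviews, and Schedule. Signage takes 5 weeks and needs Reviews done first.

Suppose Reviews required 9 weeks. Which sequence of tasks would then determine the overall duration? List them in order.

Reviews, Keynotes, AVSetup

The binding path is Reviews→Keynotes→AVSetup = 4+6+2 = 12; finish at 12 weeks.
Reviews lies on that path, so at 9 weeks the path becomes 17 weeks.
No other chain overtakes it, so the finish is 17 weeks.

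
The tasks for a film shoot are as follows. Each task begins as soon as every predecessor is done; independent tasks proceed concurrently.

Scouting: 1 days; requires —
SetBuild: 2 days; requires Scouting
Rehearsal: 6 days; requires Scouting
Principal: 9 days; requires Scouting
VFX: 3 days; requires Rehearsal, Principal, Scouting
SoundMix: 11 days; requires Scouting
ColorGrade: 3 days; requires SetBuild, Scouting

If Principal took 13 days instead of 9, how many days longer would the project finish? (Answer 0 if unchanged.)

Critical path before the change: Scouting→Principal→VFX = 1+9+3 = 13 giving 13 days.
Principal is on the critical path; changing it to 13 makes that path 17 days.
The critical path is still Scouting→Principal→VFX; finish is now 17 days.
Change in finish: 17 − 13 = +4 days.

4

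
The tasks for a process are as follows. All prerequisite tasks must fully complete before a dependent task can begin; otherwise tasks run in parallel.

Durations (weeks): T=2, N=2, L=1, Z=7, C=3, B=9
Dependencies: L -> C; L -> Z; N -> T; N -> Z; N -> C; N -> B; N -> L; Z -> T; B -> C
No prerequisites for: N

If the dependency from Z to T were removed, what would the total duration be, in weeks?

14

Before: longest chain N→B→C = 2+9+3 = 14, finish 14.
Without Z→T, T's earliest start moves from 10 to 2.
New critical path: N→B→C = 2+9+3 = 14 ⇒ 14 weeks.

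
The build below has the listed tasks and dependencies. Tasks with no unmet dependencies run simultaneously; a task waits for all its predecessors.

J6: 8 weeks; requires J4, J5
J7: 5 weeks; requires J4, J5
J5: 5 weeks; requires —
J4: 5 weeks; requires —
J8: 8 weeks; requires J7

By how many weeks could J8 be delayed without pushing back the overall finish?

Critical path: J4→J7→J8 = 5+5+8 = 18, so the finish is 18 weeks.
J8 finishes as early as 18 and must finish by 18.
So J8 can slip 18 − 18 = 0 weeks.

0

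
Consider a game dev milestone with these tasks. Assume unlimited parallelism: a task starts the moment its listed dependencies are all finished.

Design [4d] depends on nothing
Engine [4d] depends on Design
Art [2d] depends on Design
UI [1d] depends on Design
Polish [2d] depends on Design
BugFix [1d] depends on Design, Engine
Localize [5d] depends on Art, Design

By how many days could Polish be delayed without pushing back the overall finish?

Design→Art→Localize = 4+2+5 = 11 sets the makespan at 11 days.
Longest path through Polish: 6 days (earliest finish 6, latest finish 11).
Slack of Polish = 9 − 4 = 5 days.

5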